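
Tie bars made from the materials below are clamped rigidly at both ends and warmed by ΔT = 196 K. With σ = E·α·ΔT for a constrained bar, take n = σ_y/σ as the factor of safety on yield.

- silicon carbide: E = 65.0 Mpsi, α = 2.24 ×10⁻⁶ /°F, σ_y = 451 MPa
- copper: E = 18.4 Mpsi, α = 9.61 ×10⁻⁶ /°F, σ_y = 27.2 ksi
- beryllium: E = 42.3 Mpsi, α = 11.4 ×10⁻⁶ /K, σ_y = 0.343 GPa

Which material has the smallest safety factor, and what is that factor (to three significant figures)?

copper, n = 0.436

With everything in SI (GPa, ×10⁻⁶/K, MPa):
  silicon carbide: E = 448.2, α = 4.03, σ_y = 451.0 → σ = 354 MPa, n = 1.27
  copper: E = 126.9, α = 17.3, σ_y = 187.5 → σ = 430 MPa, n = 0.436
  beryllium: E = 291.6, α = 11.4, σ_y = 343.0 → σ = 652 MPa, n = 0.526
Smallest n: copper with n = 0.436.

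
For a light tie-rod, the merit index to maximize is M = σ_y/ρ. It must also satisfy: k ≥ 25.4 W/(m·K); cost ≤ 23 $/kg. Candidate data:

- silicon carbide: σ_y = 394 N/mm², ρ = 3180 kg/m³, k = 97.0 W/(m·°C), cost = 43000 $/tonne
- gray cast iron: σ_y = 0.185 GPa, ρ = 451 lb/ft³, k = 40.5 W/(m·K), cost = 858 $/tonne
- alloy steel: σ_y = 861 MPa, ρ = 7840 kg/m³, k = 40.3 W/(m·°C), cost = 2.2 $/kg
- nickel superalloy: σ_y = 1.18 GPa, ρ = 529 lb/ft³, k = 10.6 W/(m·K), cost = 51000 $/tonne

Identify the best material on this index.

Screen on constraints: k ≥ 25.4 W/(m·K); cost ≤ 23 $/kg. Survivors: gray cast iron, alloy steel.
In SI units:
  gray cast iron: σ_y = 185.0 MPa, ρ = 7224 kg/m³
  alloy steel: σ_y = 861.0 MPa, ρ = 7840 kg/m³
  alloy steel: M = 110 kN·m/kg
  gray cast iron: M = 25.6 kN·m/kg
Alloy steel ranks first.

alloy steel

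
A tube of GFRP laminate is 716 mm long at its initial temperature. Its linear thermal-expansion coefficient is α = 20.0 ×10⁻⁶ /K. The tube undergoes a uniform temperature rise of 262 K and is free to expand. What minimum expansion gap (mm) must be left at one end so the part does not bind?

3.75 mm

ΔL = α·L₀·ΔT = 20.0×10⁻⁶ × 716 mm × 262.0 K = 3.75 mm.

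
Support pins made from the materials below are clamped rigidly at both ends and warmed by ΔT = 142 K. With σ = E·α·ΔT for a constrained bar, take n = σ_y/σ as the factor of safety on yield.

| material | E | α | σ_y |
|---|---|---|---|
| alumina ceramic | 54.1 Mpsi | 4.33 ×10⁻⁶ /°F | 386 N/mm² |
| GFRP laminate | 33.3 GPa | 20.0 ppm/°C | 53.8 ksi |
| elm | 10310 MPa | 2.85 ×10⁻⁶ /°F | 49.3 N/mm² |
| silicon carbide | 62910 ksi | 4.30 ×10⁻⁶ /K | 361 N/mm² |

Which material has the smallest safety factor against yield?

With everything in SI (GPa, ×10⁻⁶/K, MPa):
  alumina ceramic: E = 373.0, α = 7.79, σ_y = 386.0 → σ = 413 MPa, n = 0.935
  GFRP laminate: E = 33.30, α = 20.0, σ_y = 370.9 → σ = 94.6 MPa, n = 3.92
  elm: E = 10.31, α = 5.13, σ_y = 49.30 → σ = 7.51 MPa, n = 6.56
  silicon carbide: E = 433.7, α = 4.30, σ_y = 361.0 → σ = 265 MPa, n = 1.36
Smallest n: alumina ceramic with n = 0.935.

alumina ceramic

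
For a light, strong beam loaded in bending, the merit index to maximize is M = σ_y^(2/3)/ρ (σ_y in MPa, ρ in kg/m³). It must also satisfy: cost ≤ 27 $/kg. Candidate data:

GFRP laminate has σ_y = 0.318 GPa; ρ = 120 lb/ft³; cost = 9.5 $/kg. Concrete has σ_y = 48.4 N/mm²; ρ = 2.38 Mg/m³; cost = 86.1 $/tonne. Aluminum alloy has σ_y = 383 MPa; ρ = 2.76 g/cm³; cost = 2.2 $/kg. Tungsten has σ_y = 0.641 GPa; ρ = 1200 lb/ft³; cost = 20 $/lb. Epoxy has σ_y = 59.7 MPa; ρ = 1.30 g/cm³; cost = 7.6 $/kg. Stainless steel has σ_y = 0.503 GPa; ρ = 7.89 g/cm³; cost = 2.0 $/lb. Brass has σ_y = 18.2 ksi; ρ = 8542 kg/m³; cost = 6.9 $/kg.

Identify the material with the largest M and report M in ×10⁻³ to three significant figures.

GFRP laminate, M = 24.2×10⁻³

Screen on constraints: cost ≤ 27 $/kg. Survivors: GFRP laminate, concrete, aluminum alloy, epoxy, stainless steel, brass.
Convert each candidate to consistent units, then evaluate M:
  GFRP laminate: σ_y = 318.0 MPa, ρ = 1922 kg/m³
  concrete: σ_y = 48.40 MPa, ρ = 2380 kg/m³
  aluminum alloy: σ_y = 383.0 MPa, ρ = 2760 kg/m³
  epoxy: σ_y = 59.70 MPa, ρ = 1300 kg/m³
  stainless steel: σ_y = 503.0 MPa, ρ = 7890 kg/m³
  brass: σ_y = 125.5 MPa, ρ = 8542 kg/m³
  GFRP laminate: M = 24.2×10⁻³
  aluminum alloy: M = 19.1×10⁻³
  epoxy: M = 11.8×10⁻³
  stainless steel: M = 8.02×10⁻³
  concrete: M = 5.58×10⁻³
  brass: M = 2.93×10⁻³
GFRP laminate ranks first.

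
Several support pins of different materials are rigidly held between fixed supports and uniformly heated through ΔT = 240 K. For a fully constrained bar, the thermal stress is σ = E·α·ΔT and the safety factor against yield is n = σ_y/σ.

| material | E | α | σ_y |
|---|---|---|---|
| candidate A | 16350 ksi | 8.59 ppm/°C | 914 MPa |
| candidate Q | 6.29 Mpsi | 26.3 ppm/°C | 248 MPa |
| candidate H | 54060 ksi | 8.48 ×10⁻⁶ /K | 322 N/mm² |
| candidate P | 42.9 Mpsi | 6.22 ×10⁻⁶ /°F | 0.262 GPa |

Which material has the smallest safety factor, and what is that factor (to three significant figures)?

candidate P, n = 0.330

With everything in SI (GPa, ×10⁻⁶/K, MPa):
  candidate A: E = 112.7, α = 8.59, σ_y = 914.0 → σ = 232 MPa, n = 3.93
  candidate Q: E = 43.37, α = 26.3, σ_y = 248.0 → σ = 274 MPa, n = 0.906
  candidate H: E = 372.7, α = 8.48, σ_y = 322.0 → σ = 759 MPa, n = 0.424
  candidate P: E = 295.8, α = 11.2, σ_y = 262.0 → σ = 795 MPa, n = 0.330
The minimum is candidate P at n = 0.330.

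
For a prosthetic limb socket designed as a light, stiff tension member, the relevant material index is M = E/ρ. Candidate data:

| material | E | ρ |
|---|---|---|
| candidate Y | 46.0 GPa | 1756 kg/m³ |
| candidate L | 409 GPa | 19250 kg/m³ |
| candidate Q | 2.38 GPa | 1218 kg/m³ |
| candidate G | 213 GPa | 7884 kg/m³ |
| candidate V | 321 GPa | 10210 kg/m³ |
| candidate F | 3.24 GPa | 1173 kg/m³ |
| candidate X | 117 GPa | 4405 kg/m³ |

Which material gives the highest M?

candidate V

Computing M directly (units already consistent):
  candidate V: M = 31.4 MN·m/kg
  candidate G: M = 27.0 MN·m/kg
  candidate X: M = 26.6 MN·m/kg
  candidate Y: M = 26.2 MN·m/kg
  candidate L: M = 21.2 MN·m/kg
  candidate F: M = 2.76 MN·m/kg
  candidate Q: M = 1.95 MN·m/kg
The maximum is for candidate V.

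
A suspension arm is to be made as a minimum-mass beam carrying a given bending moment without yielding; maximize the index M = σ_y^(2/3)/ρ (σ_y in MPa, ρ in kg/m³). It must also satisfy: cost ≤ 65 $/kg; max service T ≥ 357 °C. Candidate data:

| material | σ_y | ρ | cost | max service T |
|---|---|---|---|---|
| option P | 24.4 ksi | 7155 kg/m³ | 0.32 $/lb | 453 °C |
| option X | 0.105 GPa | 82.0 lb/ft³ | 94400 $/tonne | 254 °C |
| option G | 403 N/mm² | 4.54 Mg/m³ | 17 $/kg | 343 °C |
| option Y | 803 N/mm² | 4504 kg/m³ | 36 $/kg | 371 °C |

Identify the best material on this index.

Screen on constraints: cost ≤ 65 $/kg; max service T ≥ 357 °C. Survivors: option P, option Y.
In SI units:
  option P: σ_y = 168.2 MPa, ρ = 7155 kg/m³
  option Y: σ_y = 803.0 MPa, ρ = 4504 kg/m³
  option Y: M = 19.2×10⁻³
  option P: M = 4.26×10⁻³
Option Y ranks first.

option Y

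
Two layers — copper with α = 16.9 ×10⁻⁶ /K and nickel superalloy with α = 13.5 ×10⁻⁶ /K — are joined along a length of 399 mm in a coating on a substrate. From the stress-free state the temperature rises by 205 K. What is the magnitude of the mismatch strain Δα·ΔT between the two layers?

6.97×10⁻⁴

Δα = |16.9 − 13.5|×10⁻⁶/K = 3.40×10⁻⁶/K.
Mismatch strain = Δα·ΔT = 3.40×10⁻⁶ × 205.0 = 6.97×10⁻⁴.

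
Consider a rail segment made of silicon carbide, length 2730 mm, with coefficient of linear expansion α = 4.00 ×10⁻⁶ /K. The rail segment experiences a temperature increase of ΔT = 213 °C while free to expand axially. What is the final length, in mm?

ΔL = α·L₀·ΔT = 4.00×10⁻⁶ × 2730 mm × 213.0 K = 2.33 mm.
L = L₀ + ΔL = 2730 + 2.33 = 2732.3 mm.

2732.3 mm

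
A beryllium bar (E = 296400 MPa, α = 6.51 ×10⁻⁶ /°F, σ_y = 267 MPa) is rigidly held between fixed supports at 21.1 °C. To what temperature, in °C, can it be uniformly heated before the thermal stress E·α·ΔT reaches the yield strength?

E = 296400 MPa = 296.4 GPa.
α = 6.51×10⁻⁶/°F × 9/5 = 11.7×10⁻⁶/K.
E·α·ΔT = 267.0 MPa ⇒ ΔT = 267.0 / (296.4×10³ × 11.7×10⁻⁶) = 76.87 K.
T = 21.1 + 76.87 = 97.97 °C.

98.0 °C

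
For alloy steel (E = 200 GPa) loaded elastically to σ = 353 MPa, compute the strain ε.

1.77×10⁻³

ε = σ/E = 353 / 200000 = 1.77×10⁻³.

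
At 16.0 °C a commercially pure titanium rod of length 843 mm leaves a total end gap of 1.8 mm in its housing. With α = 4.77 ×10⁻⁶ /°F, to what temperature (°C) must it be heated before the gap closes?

α = 4.77×10⁻⁶/°F × 9/5 = 8.59×10⁻⁶/K.
α·L₀·ΔT = 1.8 mm ⇒ ΔT = 1.8 / (8.59×10⁻⁶ × 843.0) = 248.7 K.
T = 16.0 + 248.7 = 264.7 °C.

265 °C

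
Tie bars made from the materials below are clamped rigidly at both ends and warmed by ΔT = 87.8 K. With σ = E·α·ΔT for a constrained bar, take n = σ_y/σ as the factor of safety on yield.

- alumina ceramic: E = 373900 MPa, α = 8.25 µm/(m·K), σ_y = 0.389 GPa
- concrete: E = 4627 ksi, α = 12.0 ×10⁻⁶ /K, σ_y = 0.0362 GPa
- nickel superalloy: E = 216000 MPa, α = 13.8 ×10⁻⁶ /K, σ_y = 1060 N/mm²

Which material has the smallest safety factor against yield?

concrete

In consistent units (E in GPa, α in ×10⁻⁶/K, σ_y in MPa):
  alumina ceramic: E = 373.9, α = 8.25, σ_y = 389.0 → σ = 271 MPa, n = 1.44
  concrete: E = 31.90, α = 12.0, σ_y = 36.20 → σ = 33.6 MPa, n = 1.08
  nickel superalloy: E = 216.0, α = 13.8, σ_y = 1060 → σ = 262 MPa, n = 4.05
Smallest n: concrete with n = 1.08.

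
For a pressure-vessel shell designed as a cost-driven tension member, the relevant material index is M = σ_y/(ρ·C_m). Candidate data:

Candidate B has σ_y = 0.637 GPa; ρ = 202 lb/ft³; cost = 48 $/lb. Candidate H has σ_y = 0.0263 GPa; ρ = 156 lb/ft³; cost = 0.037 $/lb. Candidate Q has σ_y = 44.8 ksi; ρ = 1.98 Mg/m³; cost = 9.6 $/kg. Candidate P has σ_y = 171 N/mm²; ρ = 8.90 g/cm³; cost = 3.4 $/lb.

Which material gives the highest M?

candidate H

Normalizing units and computing the index:
  candidate B: σ_y = 637.0 MPa, ρ = 3236 kg/m³, cost = 105.8 $/kg
  candidate H: σ_y = 26.30 MPa, ρ = 2499 kg/m³, cost = 0.08157 $/kg
  candidate Q: σ_y = 308.9 MPa, ρ = 1980 kg/m³, cost = 9.600 $/kg
  candidate P: σ_y = 171.0 MPa, ρ = 8900 kg/m³, cost = 7.496 $/kg
  candidate H: M = 129 kN·m per $
  candidate Q: M = 16.3 kN·m per $
  candidate P: M = 2.56 kN·m per $
  candidate B: M = 1.86 kN·m per $
Highest index: candidate H.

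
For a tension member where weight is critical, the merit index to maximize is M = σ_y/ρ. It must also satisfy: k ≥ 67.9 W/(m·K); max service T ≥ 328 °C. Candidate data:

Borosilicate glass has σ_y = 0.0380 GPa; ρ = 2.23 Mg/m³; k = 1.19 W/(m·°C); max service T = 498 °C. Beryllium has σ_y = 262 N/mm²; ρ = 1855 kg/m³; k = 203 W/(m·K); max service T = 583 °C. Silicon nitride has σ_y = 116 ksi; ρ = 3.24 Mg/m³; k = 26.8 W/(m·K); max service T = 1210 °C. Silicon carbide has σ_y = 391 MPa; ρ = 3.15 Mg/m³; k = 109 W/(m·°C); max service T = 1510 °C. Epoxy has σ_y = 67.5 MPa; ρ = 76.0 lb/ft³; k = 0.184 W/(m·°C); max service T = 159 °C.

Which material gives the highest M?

Screen on constraints: k ≥ 67.9 W/(m·K); max service T ≥ 328 °C. Survivors: beryllium, silicon carbide.
In SI units:
  beryllium: σ_y = 262.0 MPa, ρ = 1855 kg/m³
  silicon carbide: σ_y = 391.0 MPa, ρ = 3150 kg/m³
  beryllium: M = 141 kN·m/kg
  silicon carbide: M = 124 kN·m/kg
Highest index: beryllium.

beryllium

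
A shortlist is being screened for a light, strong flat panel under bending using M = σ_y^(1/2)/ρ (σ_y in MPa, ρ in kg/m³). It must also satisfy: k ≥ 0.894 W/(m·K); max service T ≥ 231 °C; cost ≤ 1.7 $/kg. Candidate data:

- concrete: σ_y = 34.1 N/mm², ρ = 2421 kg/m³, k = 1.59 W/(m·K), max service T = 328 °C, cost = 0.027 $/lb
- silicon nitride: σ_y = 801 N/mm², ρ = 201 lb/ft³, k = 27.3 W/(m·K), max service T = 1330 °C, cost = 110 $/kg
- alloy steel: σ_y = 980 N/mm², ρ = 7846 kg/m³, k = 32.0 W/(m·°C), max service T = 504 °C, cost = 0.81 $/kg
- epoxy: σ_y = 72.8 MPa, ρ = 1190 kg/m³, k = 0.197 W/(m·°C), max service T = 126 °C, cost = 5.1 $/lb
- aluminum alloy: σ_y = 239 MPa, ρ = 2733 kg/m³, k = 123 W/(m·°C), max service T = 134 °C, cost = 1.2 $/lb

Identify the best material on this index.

Screen on constraints: k ≥ 0.894 W/(m·K); max service T ≥ 231 °C; cost ≤ 1.7 $/kg. Survivors: concrete, alloy steel.
Normalizing units and computing the index:
  concrete: σ_y = 34.10 MPa, ρ = 2421 kg/m³
  alloy steel: σ_y = 980.0 MPa, ρ = 7846 kg/m³
  alloy steel: M = 3.99×10⁻³
  concrete: M = 2.41×10⁻³
Highest index: alloy steel.

alloy steel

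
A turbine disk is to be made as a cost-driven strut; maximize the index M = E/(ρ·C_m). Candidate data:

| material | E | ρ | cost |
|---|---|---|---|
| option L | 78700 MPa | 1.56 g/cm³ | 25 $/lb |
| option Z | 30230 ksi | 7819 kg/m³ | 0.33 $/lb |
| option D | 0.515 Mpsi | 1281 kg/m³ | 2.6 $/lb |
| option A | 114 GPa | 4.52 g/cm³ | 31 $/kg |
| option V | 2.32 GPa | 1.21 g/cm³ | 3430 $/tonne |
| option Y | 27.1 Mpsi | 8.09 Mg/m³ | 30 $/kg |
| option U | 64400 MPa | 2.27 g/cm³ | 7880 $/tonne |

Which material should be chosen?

option Z

Normalizing units and computing the index:
  option L: E = 78.70 GPa, ρ = 1560 kg/m³, cost = 55.11 $/kg
  option Z: E = 208.4 GPa, ρ = 7819 kg/m³, cost = 0.7275 $/kg
  option D: E = 3.551 GPa, ρ = 1281 kg/m³, cost = 5.732 $/kg
  option A: E = 114.0 GPa, ρ = 4520 kg/m³, cost = 31.00 $/kg
  option V: E = 2.320 GPa, ρ = 1210 kg/m³, cost = 3.430 $/kg
  option Y: E = 186.8 GPa, ρ = 8090 kg/m³, cost = 30.00 $/kg
  option U: E = 64.40 GPa, ρ = 2270 kg/m³, cost = 7.880 $/kg
  option Z: M = 36.6 MN·m per $
  option U: M = 3.60 MN·m per $
  option L: M = 0.915 MN·m per $
  option A: M = 0.814 MN·m per $
  option Y: M = 0.770 MN·m per $
  option V: M = 0.559 MN·m per $
  option D: M = 0.484 MN·m per $
Option Z has the largest M.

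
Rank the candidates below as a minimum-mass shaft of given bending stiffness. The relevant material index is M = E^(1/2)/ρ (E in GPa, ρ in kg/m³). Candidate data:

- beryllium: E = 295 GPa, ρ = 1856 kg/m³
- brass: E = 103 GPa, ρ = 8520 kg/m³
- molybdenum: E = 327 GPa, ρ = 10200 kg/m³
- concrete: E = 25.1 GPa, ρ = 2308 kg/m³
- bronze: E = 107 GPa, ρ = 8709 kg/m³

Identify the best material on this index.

beryllium

Computing M directly (units already consistent):
  beryllium: M = 9.25×10⁻³
  concrete: M = 2.17×10⁻³
  molybdenum: M = 1.77×10⁻³
  brass: M = 1.19×10⁻³
  bronze: M = 1.19×10⁻³
Beryllium has the largest M.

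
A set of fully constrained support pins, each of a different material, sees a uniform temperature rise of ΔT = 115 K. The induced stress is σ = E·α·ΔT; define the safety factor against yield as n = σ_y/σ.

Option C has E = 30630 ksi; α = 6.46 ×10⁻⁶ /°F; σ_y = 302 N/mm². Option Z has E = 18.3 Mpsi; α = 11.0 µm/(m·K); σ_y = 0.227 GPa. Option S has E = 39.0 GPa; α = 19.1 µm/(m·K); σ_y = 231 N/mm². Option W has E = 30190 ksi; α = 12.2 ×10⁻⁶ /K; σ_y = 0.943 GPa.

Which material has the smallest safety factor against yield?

option C

Per material, after unit conversion:
  option C: E = 211.2, α = 11.6, σ_y = 302.0 → σ = 282 MPa, n = 1.07
  option Z: E = 126.2, α = 11.0, σ_y = 227.0 → σ = 160 MPa, n = 1.42
  option S: E = 39.00, α = 19.1, σ_y = 231.0 → σ = 85.7 MPa, n = 2.70
  option W: E = 208.2, α = 12.2, σ_y = 943.0 → σ = 292 MPa, n = 3.23
Smallest n: option C with n = 1.07.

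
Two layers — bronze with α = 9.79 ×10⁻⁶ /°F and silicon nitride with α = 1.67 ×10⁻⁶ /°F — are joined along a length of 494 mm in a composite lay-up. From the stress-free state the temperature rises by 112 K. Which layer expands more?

bronze: α = 9.79×10⁻⁶/°F × 9/5 = 17.6×10⁻⁶/K.
silicon nitride: α = 1.67×10⁻⁶/°F × 9/5 = 3.01×10⁻⁶/K.
α(bronze) = 17.6×10⁻⁶/K vs α(silicon nitride) = 3.01×10⁻⁶/K.
Higher α expands more for the same ΔT: bronze.

bronze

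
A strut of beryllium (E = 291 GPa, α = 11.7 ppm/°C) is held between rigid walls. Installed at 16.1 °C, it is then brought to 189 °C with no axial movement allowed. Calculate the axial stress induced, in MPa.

589 MPa

ΔT = 172.9 K. Constrained thermal stress σ = E·α·ΔT = 291.0×10³ MPa × 11.7×10⁻⁶ × 172.9 = 589 MPa (compressive).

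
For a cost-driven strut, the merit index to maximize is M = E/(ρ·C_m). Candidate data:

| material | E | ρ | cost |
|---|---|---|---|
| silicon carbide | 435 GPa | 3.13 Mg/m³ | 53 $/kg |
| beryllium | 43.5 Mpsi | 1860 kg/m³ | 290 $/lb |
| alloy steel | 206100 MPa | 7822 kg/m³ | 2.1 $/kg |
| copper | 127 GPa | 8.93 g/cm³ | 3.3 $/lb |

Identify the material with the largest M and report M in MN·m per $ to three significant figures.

alloy steel, M = 12.5 MN·m per $

Putting every candidate on a common basis:
  silicon carbide: E = 435.0 GPa, ρ = 3130 kg/m³, cost = 53.00 $/kg
  beryllium: E = 299.9 GPa, ρ = 1860 kg/m³, cost = 639.3 $/kg
  alloy steel: E = 206.1 GPa, ρ = 7822 kg/m³, cost = 2.100 $/kg
  copper: E = 127.0 GPa, ρ = 8930 kg/m³, cost = 7.275 $/kg
  alloy steel: M = 12.5 MN·m per $
  silicon carbide: M = 2.62 MN·m per $
  copper: M = 1.95 MN·m per $
  beryllium: M = 0.252 MN·m per $
Highest index: alloy steel.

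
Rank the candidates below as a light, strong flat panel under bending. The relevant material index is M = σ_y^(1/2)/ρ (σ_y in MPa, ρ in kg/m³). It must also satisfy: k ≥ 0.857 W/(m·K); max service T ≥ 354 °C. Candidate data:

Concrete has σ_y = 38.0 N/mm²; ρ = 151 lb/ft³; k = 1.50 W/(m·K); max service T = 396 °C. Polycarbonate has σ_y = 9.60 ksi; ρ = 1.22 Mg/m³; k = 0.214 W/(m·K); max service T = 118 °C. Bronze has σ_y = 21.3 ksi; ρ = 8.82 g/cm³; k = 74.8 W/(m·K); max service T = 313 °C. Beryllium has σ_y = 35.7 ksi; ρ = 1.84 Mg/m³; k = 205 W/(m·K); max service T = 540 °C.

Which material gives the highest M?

beryllium

Screen on constraints: k ≥ 0.857 W/(m·K); max service T ≥ 354 °C. Survivors: concrete, beryllium.
In SI units:
  concrete: σ_y = 38.00 MPa, ρ = 2419 kg/m³
  beryllium: σ_y = 246.1 MPa, ρ = 1840 kg/m³
  beryllium: M = 8.53×10⁻³
  concrete: M = 2.55×10⁻³
Beryllium ranks first.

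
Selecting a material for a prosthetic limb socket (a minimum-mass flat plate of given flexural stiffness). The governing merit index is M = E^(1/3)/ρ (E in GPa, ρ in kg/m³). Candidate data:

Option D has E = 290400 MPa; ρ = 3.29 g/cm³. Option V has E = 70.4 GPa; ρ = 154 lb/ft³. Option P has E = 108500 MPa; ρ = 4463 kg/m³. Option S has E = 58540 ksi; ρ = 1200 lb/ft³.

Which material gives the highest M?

option D

Putting every candidate on a common basis:
  option D: E = 290.4 GPa, ρ = 3290 kg/m³
  option V: E = 70.40 GPa, ρ = 2467 kg/m³
  option P: E = 108.5 GPa, ρ = 4463 kg/m³
  option S: E = 403.6 GPa, ρ = 19220 kg/m³
  option D: M = 2.01×10⁻³
  option V: M = 1.67×10⁻³
  option P: M = 1.07×10⁻³
  option S: M = 0.384×10⁻³
Highest index: option D.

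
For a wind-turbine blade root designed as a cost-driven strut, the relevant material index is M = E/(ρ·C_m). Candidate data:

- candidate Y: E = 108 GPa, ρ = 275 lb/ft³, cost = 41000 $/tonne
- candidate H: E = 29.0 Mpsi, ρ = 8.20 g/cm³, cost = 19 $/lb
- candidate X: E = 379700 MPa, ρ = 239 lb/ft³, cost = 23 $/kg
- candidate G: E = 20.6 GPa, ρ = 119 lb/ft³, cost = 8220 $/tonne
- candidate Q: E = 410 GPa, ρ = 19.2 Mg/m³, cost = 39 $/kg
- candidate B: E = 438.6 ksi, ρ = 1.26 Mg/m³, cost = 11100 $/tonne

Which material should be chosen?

candidate X

Convert each candidate to consistent units, then evaluate M:
  candidate Y: E = 108.0 GPa, ρ = 4405 kg/m³, cost = 41.00 $/kg
  candidate H: E = 199.9 GPa, ρ = 8200 kg/m³, cost = 41.89 $/kg
  candidate X: E = 379.7 GPa, ρ = 3828 kg/m³, cost = 23.00 $/kg
  candidate G: E = 20.60 GPa, ρ = 1906 kg/m³, cost = 8.220 $/kg
  candidate Q: E = 410.0 GPa, ρ = 19200 kg/m³, cost = 39.00 $/kg
  candidate B: E = 3.024 GPa, ρ = 1260 kg/m³, cost = 11.10 $/kg
  candidate X: M = 4.31 MN·m per $
  candidate G: M = 1.31 MN·m per $
  candidate Y: M = 0.598 MN·m per $
  candidate H: M = 0.582 MN·m per $
  candidate Q: M = 0.548 MN·m per $
  candidate B: M = 0.216 MN·m per $
Candidate X ranks first.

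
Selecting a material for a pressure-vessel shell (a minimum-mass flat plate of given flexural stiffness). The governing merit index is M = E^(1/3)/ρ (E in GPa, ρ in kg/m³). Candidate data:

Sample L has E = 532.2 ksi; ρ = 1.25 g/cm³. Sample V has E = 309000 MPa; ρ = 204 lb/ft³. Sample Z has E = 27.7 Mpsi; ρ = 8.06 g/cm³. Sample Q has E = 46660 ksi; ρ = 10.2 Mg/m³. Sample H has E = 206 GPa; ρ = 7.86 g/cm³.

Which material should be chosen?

sample V

After converting to SI:
  sample L: E = 3.669 GPa, ρ = 1250 kg/m³
  sample V: E = 309.0 GPa, ρ = 3268 kg/m³
  sample Z: E = 191.0 GPa, ρ = 8060 kg/m³
  sample Q: E = 321.7 GPa, ρ = 10200 kg/m³
  sample H: E = 206.0 GPa, ρ = 7860 kg/m³
  sample V: M = 2.07×10⁻³
  sample L: M = 1.23×10⁻³
  sample H: M = 0.751×10⁻³
  sample Z: M = 0.714×10⁻³
  sample Q: M = 0.672×10⁻³
Highest index: sample V.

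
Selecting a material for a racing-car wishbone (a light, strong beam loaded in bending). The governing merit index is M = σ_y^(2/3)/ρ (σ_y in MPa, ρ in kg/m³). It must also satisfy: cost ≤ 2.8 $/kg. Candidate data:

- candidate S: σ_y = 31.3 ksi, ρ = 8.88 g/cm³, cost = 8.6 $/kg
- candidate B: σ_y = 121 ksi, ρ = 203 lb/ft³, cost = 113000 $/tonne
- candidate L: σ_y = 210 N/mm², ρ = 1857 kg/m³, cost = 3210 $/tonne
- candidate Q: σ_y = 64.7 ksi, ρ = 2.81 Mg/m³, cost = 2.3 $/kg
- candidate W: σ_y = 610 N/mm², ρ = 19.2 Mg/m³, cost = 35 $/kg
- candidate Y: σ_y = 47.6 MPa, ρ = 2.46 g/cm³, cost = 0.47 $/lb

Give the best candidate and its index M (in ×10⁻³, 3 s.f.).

Screen on constraints: cost ≤ 2.8 $/kg. Survivors: candidate Q, candidate Y.
Putting every candidate on a common basis:
  candidate Q: σ_y = 446.1 MPa, ρ = 2810 kg/m³
  candidate Y: σ_y = 47.60 MPa, ρ = 2460 kg/m³
  candidate Q: M = 20.8×10⁻³
  candidate Y: M = 5.34×10⁻³
Highest index: candidate Q.

candidate Q, M = 20.8×10⁻³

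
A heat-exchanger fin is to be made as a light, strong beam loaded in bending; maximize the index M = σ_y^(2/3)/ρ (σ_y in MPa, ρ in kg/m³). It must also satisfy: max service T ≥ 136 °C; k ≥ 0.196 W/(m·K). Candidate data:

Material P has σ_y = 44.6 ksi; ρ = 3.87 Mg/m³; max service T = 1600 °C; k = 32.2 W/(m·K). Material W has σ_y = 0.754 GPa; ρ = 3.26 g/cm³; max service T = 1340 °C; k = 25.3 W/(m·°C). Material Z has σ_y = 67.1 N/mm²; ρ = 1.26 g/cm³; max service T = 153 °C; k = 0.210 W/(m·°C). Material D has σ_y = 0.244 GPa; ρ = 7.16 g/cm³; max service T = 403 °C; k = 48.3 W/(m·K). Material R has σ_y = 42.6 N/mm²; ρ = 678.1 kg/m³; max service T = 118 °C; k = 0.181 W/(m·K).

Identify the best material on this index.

material W

Screen on constraints: max service T ≥ 136 °C; k ≥ 0.196 W/(m·K). Survivors: material P, material W, material Z, material D.
After converting to SI:
  material P: σ_y = 307.5 MPa, ρ = 3870 kg/m³
  material W: σ_y = 754.0 MPa, ρ = 3260 kg/m³
  material Z: σ_y = 67.10 MPa, ρ = 1260 kg/m³
  material D: σ_y = 244.0 MPa, ρ = 7160 kg/m³
  material W: M = 25.4×10⁻³
  material Z: M = 13.1×10⁻³
  material P: M = 11.8×10⁻³
  material D: M = 5.45×10⁻³
Material W has the largest M.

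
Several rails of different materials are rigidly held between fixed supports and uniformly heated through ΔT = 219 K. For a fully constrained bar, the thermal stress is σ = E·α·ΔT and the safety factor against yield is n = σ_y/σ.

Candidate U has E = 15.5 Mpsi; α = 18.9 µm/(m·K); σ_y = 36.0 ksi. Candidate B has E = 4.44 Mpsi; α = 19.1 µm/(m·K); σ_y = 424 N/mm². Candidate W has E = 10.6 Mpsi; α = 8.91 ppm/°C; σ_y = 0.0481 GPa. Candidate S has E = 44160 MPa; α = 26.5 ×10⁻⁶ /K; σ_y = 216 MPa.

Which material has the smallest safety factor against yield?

candidate W

In consistent units (E in GPa, α in ×10⁻⁶/K, σ_y in MPa):
  candidate U: E = 106.9, α = 18.9, σ_y = 248.2 → σ = 442 MPa, n = 0.561
  candidate B: E = 30.61, α = 19.1, σ_y = 424.0 → σ = 128 MPa, n = 3.31
  candidate W: E = 73.08, α = 8.91, σ_y = 48.10 → σ = 143 MPa, n = 0.337
  candidate S: E = 44.16, α = 26.5, σ_y = 216.0 → σ = 256 MPa, n = 0.843
Smallest n: candidate W with n = 0.337.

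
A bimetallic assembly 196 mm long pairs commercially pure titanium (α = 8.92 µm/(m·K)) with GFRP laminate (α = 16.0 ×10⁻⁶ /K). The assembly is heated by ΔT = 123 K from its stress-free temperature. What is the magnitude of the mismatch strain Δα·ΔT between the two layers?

8.71×10⁻⁴

Δα = |8.92 − 16.0|×10⁻⁶/K = 7.08×10⁻⁶/K.
Mismatch strain = Δα·ΔT = 7.08×10⁻⁶ × 123.0 = 8.71×10⁻⁴.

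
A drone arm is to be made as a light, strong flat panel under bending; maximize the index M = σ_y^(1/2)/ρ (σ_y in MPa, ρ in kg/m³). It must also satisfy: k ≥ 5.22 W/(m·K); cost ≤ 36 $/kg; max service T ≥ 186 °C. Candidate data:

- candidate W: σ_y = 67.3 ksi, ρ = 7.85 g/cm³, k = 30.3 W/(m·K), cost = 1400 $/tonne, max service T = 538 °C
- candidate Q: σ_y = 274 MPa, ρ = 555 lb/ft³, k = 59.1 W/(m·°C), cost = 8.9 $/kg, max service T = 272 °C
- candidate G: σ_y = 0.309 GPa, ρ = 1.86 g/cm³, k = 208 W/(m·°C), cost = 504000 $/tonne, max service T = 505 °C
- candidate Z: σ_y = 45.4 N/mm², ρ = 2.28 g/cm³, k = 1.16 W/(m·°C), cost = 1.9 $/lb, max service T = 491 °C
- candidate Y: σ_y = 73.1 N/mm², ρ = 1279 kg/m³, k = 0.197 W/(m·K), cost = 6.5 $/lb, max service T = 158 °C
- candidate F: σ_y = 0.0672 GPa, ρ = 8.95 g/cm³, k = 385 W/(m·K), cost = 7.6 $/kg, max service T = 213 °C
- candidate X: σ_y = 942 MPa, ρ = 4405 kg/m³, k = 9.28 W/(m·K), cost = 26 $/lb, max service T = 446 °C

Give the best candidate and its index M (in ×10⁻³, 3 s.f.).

Screen on constraints: k ≥ 5.22 W/(m·K); cost ≤ 36 $/kg; max service T ≥ 186 °C. Survivors: candidate W, candidate Q, candidate F.
Convert each candidate to consistent units, then evaluate M:
  candidate W: σ_y = 464.0 MPa, ρ = 7850 kg/m³
  candidate Q: σ_y = 274.0 MPa, ρ = 8890 kg/m³
  candidate F: σ_y = 67.20 MPa, ρ = 8950 kg/m³
  candidate W: M = 2.74×10⁻³
  candidate Q: M = 1.86×10⁻³
  candidate F: M = 0.916×10⁻³
Highest index: candidate W.

candidate W, M = 2.74×10⁻³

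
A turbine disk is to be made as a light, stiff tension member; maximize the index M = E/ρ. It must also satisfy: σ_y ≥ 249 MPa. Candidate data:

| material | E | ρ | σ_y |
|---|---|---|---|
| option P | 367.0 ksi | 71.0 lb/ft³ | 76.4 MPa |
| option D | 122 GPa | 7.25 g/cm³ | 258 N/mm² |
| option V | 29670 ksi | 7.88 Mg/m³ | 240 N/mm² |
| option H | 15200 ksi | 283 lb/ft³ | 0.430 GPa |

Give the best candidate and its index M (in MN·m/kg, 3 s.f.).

Screen on constraints: σ_y ≥ 249 MPa. Survivors: option D, option H.
In SI units:
  option D: E = 122.0 GPa, ρ = 7250 kg/m³
  option H: E = 104.8 GPa, ρ = 4533 kg/m³
  option H: M = 23.1 MN·m/kg
  option D: M = 16.8 MN·m/kg
Highest index: option H.

option H, M = 23.1 MN·m/kg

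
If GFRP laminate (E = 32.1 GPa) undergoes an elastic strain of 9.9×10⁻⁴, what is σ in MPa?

31.8 MPa

σ = E·ε = 32100 MPa × 9.9×10⁻⁴ = 31.8 MPa.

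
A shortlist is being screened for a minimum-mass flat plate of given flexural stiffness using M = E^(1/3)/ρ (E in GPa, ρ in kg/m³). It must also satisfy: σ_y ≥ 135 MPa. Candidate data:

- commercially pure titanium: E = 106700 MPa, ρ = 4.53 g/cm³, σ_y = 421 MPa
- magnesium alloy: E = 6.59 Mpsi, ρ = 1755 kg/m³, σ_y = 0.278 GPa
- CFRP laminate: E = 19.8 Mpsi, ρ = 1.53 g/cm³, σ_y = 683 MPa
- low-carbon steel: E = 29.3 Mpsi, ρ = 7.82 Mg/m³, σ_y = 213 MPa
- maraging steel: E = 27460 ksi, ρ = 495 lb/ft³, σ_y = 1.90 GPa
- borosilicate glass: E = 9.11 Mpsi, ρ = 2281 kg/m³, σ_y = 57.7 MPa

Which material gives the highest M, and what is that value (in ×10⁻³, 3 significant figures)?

Screen on constraints: σ_y ≥ 135 MPa. Survivors: commercially pure titanium, magnesium alloy, CFRP laminate, low-carbon steel, maraging steel.
In SI units:
  commercially pure titanium: E = 106.7 GPa, ρ = 4530 kg/m³
  magnesium alloy: E = 45.44 GPa, ρ = 1755 kg/m³
  CFRP laminate: E = 136.5 GPa, ρ = 1530 kg/m³
  low-carbon steel: E = 202.0 GPa, ρ = 7820 kg/m³
  maraging steel: E = 189.3 GPa, ρ = 7929 kg/m³
  CFRP laminate: M = 3.37×10⁻³
  magnesium alloy: M = 2.03×10⁻³
  commercially pure titanium: M = 1.05×10⁻³
  low-carbon steel: M = 0.750×10⁻³
  maraging steel: M = 0.724×10⁻³
CFRP laminate has the largest M.

CFRP laminate, M = 3.37×10⁻³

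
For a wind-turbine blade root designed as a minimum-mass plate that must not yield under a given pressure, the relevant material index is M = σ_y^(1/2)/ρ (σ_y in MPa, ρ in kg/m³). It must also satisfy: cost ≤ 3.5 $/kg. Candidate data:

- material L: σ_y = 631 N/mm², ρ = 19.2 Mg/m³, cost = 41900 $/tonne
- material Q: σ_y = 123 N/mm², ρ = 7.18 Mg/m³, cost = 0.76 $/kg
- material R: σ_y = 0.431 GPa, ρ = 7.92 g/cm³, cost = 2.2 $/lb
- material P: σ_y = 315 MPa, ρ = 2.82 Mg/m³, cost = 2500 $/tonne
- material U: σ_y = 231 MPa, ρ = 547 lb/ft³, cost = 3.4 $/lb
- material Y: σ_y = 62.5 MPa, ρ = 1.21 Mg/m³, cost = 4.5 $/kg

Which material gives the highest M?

Screen on constraints: cost ≤ 3.5 $/kg. Survivors: material Q, material P.
Putting every candidate on a common basis:
  material Q: σ_y = 123.0 MPa, ρ = 7180 kg/m³
  material P: σ_y = 315.0 MPa, ρ = 2820 kg/m³
  material P: M = 6.29×10⁻³
  material Q: M = 1.54×10⁻³
Material P ranks first.

material P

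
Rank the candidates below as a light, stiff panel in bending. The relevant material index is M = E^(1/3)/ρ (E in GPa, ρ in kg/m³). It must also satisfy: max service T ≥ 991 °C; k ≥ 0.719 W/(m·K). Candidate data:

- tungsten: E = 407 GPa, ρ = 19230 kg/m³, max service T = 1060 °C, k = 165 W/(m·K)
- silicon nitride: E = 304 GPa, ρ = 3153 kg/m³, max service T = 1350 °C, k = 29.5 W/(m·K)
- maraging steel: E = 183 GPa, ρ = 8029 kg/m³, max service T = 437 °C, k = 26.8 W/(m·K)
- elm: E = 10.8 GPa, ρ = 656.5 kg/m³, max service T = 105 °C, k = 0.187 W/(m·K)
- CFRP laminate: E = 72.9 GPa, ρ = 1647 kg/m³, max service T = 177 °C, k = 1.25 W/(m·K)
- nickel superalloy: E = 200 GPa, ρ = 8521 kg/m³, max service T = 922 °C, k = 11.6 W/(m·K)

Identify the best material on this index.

silicon nitride

Screen on constraints: max service T ≥ 991 °C; k ≥ 0.719 W/(m·K). Survivors: tungsten, silicon nitride.
Per-candidate index values:
  silicon nitride: M = 2.13×10⁻³
  tungsten: M = 0.385×10⁻³
Highest index: silicon nitride.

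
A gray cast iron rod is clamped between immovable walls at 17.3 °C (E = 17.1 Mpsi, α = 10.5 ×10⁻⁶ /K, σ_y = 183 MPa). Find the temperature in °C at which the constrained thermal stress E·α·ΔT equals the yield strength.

E = 17.1 Mpsi = 117.9 GPa.
E·α·ΔT = 183.0 MPa ⇒ ΔT = 183.0 / (117.9×10³ × 10.5×10⁻⁶) = 147.8 K.
T = 17.3 + 147.8 = 165.1 °C.

165 °C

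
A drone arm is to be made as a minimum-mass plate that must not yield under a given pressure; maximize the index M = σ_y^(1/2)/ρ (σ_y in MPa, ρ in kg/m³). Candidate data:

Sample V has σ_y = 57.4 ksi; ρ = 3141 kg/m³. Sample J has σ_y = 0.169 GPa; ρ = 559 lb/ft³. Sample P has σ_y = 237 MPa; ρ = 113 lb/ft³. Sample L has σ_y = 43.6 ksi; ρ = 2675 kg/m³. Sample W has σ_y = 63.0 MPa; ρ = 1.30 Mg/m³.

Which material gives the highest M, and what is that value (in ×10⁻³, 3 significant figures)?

sample P, M = 8.51×10⁻³

Putting every candidate on a common basis:
  sample V: σ_y = 395.8 MPa, ρ = 3141 kg/m³
  sample J: σ_y = 169.0 MPa, ρ = 8954 kg/m³
  sample P: σ_y = 237.0 MPa, ρ = 1810 kg/m³
  sample L: σ_y = 300.6 MPa, ρ = 2675 kg/m³
  sample W: σ_y = 63.00 MPa, ρ = 1300 kg/m³
  sample P: M = 8.51×10⁻³
  sample L: M = 6.48×10⁻³
  sample V: M = 6.33×10⁻³
  sample W: M = 6.11×10⁻³
  sample J: M = 1.45×10⁻³
Sample P ranks first.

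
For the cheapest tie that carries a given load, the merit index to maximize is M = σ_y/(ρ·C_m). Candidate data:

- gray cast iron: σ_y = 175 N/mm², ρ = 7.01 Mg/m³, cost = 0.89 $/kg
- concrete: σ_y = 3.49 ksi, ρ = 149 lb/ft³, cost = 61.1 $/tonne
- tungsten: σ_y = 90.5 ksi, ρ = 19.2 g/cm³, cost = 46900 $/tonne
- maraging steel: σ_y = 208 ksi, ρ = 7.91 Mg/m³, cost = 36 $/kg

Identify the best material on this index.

Normalizing units and computing the index:
  gray cast iron: σ_y = 175.0 MPa, ρ = 7010 kg/m³, cost = 0.8900 $/kg
  concrete: σ_y = 24.06 MPa, ρ = 2387 kg/m³, cost = 0.06110 $/kg
  tungsten: σ_y = 624.0 MPa, ρ = 19200 kg/m³, cost = 46.90 $/kg
  maraging steel: σ_y = 1434 MPa, ρ = 7910 kg/m³, cost = 36.00 $/kg
  concrete: M = 165 kN·m per $
  gray cast iron: M = 28.0 kN·m per $
  maraging steel: M = 5.04 kN·m per $
  tungsten: M = 0.693 kN·m per $
Concrete has the largest M.

concrete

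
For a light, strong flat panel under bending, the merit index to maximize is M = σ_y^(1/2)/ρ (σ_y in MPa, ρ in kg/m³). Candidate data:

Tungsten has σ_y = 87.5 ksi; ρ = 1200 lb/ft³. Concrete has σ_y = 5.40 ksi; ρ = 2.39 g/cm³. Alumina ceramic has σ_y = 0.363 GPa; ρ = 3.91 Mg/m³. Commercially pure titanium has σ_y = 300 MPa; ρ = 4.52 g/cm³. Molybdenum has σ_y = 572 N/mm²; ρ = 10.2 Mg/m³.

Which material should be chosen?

In SI units:
  tungsten: σ_y = 603.3 MPa, ρ = 19220 kg/m³
  concrete: σ_y = 37.23 MPa, ρ = 2390 kg/m³
  alumina ceramic: σ_y = 363.0 MPa, ρ = 3910 kg/m³
  commercially pure titanium: σ_y = 300.0 MPa, ρ = 4520 kg/m³
  molybdenum: σ_y = 572.0 MPa, ρ = 10200 kg/m³
  alumina ceramic: M = 4.87×10⁻³
  commercially pure titanium: M = 3.83×10⁻³
  concrete: M = 2.55×10⁻³
  molybdenum: M = 2.34×10⁻³
  tungsten: M = 1.28×10⁻³
Alumina ceramic has the largest M.

alumina ceramic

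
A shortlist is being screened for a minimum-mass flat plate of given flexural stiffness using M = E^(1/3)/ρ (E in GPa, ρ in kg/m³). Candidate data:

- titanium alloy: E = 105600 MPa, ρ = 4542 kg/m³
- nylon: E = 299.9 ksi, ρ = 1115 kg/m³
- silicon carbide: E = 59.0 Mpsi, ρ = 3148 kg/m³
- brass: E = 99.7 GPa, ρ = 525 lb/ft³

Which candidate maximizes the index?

Convert each candidate to consistent units, then evaluate M:
  titanium alloy: E = 105.6 GPa, ρ = 4542 kg/m³
  nylon: E = 2.068 GPa, ρ = 1115 kg/m³
  silicon carbide: E = 406.8 GPa, ρ = 3148 kg/m³
  brass: E = 99.70 GPa, ρ = 8410 kg/m³
  silicon carbide: M = 2.35×10⁻³
  nylon: M = 1.14×10⁻³
  titanium alloy: M = 1.04×10⁻³
  brass: M = 0.551×10⁻³
Highest index: silicon carbide.

silicon carbide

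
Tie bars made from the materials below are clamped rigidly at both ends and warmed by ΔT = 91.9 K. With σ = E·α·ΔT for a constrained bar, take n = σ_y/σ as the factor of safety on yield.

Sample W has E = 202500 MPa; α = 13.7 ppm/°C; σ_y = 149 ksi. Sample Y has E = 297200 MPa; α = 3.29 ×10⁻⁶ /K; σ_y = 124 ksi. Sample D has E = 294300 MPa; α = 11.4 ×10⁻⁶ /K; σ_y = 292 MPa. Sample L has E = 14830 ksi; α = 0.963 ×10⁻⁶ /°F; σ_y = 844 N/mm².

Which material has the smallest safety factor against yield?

With everything in SI (GPa, ×10⁻⁶/K, MPa):
  sample W: E = 202.5, α = 13.7, σ_y = 1027 → σ = 255 MPa, n = 4.03
  sample Y: E = 297.2, α = 3.29, σ_y = 855.0 → σ = 89.9 MPa, n = 9.51
  sample D: E = 294.3, α = 11.4, σ_y = 292.0 → σ = 308 MPa, n = 0.947
  sample L: E = 102.2, α = 1.73, σ_y = 844.0 → σ = 16.3 MPa, n = 51.8
Sample D has the lowest safety factor, n = 0.947.

sample D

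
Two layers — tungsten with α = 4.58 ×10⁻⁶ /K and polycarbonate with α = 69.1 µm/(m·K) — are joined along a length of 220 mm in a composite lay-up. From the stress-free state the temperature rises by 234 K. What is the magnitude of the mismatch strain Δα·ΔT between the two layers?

0.0151

Δα = |4.58 − 69.1|×10⁻⁶/K = 64.5×10⁻⁶/K.
Mismatch strain = Δα·ΔT = 64.5×10⁻⁶ × 234.0 = 0.0151.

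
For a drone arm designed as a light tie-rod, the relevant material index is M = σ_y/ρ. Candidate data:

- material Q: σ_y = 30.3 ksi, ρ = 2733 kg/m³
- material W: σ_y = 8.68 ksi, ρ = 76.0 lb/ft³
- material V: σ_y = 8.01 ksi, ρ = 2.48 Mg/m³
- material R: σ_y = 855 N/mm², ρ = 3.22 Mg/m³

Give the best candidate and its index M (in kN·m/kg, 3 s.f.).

Convert each candidate to consistent units, then evaluate M:
  material Q: σ_y = 208.9 MPa, ρ = 2733 kg/m³
  material W: σ_y = 59.85 MPa, ρ = 1217 kg/m³
  material V: σ_y = 55.23 MPa, ρ = 2480 kg/m³
  material R: σ_y = 855.0 MPa, ρ = 3220 kg/m³
  material R: M = 266 kN·m/kg
  material Q: M = 76.4 kN·m/kg
  material W: M = 49.2 kN·m/kg
  material V: M = 22.3 kN·m/kg
Material R ranks first.

material R, M = 266 kN·m/kg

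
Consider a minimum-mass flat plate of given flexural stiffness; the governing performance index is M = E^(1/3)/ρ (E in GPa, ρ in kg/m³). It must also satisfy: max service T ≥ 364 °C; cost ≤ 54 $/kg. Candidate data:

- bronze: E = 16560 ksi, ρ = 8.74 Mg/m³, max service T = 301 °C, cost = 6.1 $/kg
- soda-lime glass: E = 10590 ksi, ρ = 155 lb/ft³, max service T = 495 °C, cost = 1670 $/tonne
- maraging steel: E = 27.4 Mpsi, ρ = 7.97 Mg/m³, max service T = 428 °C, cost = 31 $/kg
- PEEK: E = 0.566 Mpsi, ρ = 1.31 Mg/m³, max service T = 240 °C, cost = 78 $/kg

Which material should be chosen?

soda-lime glass

Screen on constraints: max service T ≥ 364 °C; cost ≤ 54 $/kg. Survivors: soda-lime glass, maraging steel.
In SI units:
  soda-lime glass: E = 73.02 GPa, ρ = 2483 kg/m³
  maraging steel: E = 188.9 GPa, ρ = 7970 kg/m³
  soda-lime glass: M = 1.68×10⁻³
  maraging steel: M = 0.720×10⁻³
Soda-lime glass has the largest M.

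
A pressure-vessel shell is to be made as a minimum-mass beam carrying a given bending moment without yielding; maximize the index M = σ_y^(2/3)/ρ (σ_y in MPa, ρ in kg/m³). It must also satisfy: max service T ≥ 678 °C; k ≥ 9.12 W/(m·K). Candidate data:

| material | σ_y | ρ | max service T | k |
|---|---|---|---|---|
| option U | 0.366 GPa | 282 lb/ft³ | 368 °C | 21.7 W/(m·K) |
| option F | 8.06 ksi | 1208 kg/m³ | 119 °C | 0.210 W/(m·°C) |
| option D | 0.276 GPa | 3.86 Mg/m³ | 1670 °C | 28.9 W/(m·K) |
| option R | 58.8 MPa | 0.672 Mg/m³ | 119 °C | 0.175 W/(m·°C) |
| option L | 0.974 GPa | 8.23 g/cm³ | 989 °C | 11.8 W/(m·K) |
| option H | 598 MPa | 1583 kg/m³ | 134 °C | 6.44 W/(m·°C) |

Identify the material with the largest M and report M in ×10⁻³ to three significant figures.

option L, M = 11.9×10⁻³

Screen on constraints: max service T ≥ 678 °C; k ≥ 9.12 W/(m·K). Survivors: option D, option L.
Putting every candidate on a common basis:
  option D: σ_y = 276.0 MPa, ρ = 3860 kg/m³
  option L: σ_y = 974.0 MPa, ρ = 8230 kg/m³
  option L: M = 11.9×10⁻³
  option D: M = 11.0×10⁻³
Highest index: option L.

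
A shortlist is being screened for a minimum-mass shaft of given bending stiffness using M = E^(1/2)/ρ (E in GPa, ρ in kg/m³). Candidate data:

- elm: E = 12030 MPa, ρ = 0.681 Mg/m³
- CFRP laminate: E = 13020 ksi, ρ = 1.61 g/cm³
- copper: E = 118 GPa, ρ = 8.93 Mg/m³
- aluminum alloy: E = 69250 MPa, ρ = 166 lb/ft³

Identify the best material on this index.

Normalizing units and computing the index:
  elm: E = 12.03 GPa, ρ = 681.0 kg/m³
  CFRP laminate: E = 89.77 GPa, ρ = 1610 kg/m³
  copper: E = 118.0 GPa, ρ = 8930 kg/m³
  aluminum alloy: E = 69.25 GPa, ρ = 2659 kg/m³
  CFRP laminate: M = 5.88×10⁻³
  elm: M = 5.09×10⁻³
  aluminum alloy: M = 3.13×10⁻³
  copper: M = 1.22×10⁻³
CFRP laminate ranks first.

CFRP laminate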